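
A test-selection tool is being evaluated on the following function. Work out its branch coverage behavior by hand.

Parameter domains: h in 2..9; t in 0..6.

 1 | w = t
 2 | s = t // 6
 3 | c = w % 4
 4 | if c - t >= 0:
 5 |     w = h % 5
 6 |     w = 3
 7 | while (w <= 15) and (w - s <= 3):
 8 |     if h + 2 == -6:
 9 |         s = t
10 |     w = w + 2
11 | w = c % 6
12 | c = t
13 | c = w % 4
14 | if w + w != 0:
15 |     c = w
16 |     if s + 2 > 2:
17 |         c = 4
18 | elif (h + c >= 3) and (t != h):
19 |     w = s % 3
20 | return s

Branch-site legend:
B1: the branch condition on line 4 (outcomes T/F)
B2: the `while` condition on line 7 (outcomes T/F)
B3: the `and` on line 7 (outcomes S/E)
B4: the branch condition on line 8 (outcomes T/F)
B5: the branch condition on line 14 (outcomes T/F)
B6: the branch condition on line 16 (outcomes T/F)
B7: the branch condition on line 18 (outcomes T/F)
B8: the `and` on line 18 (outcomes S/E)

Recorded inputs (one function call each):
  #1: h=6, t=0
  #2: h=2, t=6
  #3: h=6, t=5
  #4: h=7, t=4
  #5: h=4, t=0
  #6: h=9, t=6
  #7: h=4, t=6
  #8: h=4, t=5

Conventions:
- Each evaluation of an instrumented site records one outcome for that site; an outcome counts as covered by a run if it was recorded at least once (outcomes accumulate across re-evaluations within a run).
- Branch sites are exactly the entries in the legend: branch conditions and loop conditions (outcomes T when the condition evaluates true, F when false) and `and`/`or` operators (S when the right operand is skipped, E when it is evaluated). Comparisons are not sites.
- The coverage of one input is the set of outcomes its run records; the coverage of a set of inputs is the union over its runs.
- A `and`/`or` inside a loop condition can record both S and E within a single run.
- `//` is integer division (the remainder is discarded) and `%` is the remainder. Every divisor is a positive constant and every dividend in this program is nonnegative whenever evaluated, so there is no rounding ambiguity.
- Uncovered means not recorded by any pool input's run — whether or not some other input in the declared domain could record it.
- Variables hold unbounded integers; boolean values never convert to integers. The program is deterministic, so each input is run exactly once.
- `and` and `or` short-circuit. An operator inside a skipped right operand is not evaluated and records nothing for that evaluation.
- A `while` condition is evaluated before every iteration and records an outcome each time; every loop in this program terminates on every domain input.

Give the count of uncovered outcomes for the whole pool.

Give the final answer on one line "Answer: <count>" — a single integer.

run #1 (h=6, t=0) runs B1->T, B3->E, B2->T, B4->F, B3->E, B2->F, B5->F, B8->E, B7->T; records B1=T, B2=T, B2=F, B3=E, B4=F, B5=F, B7=T, B8=E
run #2 (h=2, t=6) runs B1->F, B3->E, B2->F, B5->T, B6->T; records B1=F, B2=F, B3=E, B5=T, B6=T
run #3 (h=6, t=5) runs B1->F, B3->E, B2->F, B5->T, B6->F; records B1=F, B2=F, B3=E, B5=T, B6=F
run #4 (h=7, t=4) runs B1->F, B3->E, B2->F, B5->F, B8->E, B7->T; records B1=F, B2=F, B3=E, B5=F, B7=T, B8=E
run #5 (h=4, t=0) runs B1->T, B3->E, B2->T, B4->F, B3->E, B2->F, B5->F, B8->E, B7->T; records B1=T, B2=T, B2=F, B3=E, B4=F, B5=F, B7=T, B8=E
run #6 (h=9, t=6) runs B1->F, B3->E, B2->F, B5->T, B6->T; records B1=F, B2=F, B3=E, B5=T, B6=T
run #7 (h=4, t=6) runs B1->F, B3->E, B2->F, B5->T, B6->T; records B1=F, B2=F, B3=E, B5=T, B6=T
run #8 (h=4, t=5) runs B1->F, B3->E, B2->F, B5->T, B6->F; records B1=F, B2=F, B3=E, B5=T, B6=F
union over the pool: B1=T, B1=F, B2=T, B2=F, B3=E, B4=F, B5=T, B5=F, B6=T, B6=F, B7=T, B8=E
uncovered (4 of 16): B3=S, B4=T, B7=F, B8=S

Answer: 4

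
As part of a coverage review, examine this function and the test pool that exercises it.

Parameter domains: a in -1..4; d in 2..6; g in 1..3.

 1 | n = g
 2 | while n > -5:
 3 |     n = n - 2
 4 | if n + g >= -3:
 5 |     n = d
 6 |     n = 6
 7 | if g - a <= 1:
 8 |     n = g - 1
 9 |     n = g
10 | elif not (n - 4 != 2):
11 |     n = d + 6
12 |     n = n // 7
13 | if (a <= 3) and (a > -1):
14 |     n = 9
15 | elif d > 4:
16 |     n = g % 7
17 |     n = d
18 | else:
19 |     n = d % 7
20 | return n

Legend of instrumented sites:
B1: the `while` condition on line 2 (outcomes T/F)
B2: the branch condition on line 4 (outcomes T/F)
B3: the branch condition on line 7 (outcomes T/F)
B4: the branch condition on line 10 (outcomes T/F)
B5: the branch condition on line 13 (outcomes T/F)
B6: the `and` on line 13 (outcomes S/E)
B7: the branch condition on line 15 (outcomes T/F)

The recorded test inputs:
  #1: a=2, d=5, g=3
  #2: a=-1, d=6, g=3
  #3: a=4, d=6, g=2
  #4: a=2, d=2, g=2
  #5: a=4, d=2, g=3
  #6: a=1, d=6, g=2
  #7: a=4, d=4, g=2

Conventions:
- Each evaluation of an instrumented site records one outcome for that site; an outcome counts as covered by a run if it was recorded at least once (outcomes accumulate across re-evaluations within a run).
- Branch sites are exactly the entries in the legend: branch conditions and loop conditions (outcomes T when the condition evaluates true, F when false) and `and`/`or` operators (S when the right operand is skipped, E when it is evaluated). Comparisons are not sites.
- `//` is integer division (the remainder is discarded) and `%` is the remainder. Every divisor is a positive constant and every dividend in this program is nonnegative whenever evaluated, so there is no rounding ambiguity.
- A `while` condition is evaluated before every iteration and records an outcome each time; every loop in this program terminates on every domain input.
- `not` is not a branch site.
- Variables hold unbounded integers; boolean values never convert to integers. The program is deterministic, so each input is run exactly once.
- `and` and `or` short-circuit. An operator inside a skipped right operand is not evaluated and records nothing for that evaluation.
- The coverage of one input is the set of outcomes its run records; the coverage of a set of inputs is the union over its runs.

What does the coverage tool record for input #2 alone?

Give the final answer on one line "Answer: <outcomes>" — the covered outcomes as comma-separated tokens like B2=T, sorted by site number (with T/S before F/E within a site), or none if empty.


Event log for input #2 (a=-1, d=6, g=3):
  B1->T, B1->T, B1->T, B1->T, B1->F, B2->T, B3->F, B4->T, B6->E, B5->F
  B7->T
distinct outcomes covered: B1=T, B1=F, B2=T, B3=F, B4=T, B5=F, B6=E, B7=T
Answer: B1=T, B1=F, B2=T, B3=F, B4=T, B5=F, B6=E, B7=T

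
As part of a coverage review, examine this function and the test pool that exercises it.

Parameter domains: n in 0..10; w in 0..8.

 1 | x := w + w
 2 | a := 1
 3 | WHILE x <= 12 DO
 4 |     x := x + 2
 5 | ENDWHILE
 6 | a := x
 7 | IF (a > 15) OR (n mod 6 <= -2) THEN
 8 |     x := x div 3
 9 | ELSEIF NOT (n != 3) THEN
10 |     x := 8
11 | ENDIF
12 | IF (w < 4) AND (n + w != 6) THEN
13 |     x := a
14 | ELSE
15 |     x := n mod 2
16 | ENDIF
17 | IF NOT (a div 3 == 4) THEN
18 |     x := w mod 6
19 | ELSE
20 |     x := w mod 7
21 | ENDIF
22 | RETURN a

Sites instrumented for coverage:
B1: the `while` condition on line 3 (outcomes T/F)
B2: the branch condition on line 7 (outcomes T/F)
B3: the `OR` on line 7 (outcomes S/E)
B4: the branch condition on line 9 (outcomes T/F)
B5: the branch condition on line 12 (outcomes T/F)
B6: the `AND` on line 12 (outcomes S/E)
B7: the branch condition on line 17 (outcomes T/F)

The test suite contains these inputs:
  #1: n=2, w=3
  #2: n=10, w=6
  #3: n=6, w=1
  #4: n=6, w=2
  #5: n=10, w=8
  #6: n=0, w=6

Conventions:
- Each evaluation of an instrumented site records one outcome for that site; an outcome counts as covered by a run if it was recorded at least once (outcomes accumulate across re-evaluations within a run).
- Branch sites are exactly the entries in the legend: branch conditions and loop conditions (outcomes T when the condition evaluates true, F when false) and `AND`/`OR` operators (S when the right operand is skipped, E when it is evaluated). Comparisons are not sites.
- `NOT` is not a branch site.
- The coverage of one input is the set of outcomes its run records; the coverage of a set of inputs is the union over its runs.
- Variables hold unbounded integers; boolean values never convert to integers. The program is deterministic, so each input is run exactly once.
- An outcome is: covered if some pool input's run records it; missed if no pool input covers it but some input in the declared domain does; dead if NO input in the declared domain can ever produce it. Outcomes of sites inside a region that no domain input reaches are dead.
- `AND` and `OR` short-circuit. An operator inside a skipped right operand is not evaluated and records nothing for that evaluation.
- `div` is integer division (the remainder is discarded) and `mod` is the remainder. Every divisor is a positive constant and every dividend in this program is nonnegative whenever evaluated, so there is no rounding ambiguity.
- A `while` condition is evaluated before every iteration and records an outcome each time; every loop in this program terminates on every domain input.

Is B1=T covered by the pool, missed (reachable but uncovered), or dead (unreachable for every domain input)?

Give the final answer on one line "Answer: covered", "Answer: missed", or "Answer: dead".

B1=T is recorded by pool input(s) 1, 2, 3, 4, 6 -> covered

Answer: covered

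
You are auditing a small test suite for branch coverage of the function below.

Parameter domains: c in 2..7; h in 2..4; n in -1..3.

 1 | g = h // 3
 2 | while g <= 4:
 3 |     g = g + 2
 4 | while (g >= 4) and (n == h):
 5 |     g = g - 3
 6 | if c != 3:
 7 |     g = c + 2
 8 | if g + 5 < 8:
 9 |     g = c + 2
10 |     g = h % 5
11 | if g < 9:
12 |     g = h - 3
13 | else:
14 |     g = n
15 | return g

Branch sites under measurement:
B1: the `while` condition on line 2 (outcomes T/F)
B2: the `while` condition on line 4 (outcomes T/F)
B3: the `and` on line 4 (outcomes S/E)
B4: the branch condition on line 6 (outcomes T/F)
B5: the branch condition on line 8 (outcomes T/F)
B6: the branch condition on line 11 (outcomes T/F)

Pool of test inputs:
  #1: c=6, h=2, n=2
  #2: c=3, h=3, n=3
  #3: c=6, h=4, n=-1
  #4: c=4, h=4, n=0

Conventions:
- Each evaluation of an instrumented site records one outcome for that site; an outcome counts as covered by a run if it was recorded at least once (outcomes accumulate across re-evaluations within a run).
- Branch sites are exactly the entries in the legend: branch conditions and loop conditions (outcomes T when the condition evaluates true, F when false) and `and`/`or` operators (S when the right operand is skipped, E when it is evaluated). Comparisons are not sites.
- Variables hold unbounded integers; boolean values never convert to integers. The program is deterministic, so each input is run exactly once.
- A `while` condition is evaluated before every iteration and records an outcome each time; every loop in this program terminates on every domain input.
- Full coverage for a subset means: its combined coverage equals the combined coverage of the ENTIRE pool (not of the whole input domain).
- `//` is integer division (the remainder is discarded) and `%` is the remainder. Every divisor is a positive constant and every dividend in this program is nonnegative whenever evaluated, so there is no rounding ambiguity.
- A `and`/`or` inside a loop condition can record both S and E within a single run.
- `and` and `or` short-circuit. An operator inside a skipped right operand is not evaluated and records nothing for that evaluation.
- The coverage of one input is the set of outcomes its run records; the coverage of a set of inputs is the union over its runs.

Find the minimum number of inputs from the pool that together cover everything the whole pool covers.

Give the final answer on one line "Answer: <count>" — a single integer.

#1 (c=6, h=2, n=2) -> covered: B1=T, B1=F, B2=T, B2=F, B3=S, B3=E, B4=T, B5=F, B6=T
#2 (c=3, h=3, n=3) -> covered: B1=T, B1=F, B2=T, B2=F, B3=S, B3=E, B4=F, B5=T, B6=T
#3 (c=6, h=4, n=-1) -> covered: B1=T, B1=F, B2=F, B3=E, B4=T, B5=F, B6=T
#4 (c=4, h=4, n=0) -> covered: B1=T, B1=F, B2=F, B3=E, B4=T, B5=F, B6=T
together the pool reaches 11 outcomes: B1=T, B1=F, B2=T, B2=F, B3=S, B3=E, B4=T, B4=F, B5=T, B5=F, B6=T
checked all size-1 subsets: none covers 11 outcomes (max 9/11)
at size 2, {1, 2} reaches all 11 outcomes; every lexicographically earlier size-2 subset fails

Answer: 2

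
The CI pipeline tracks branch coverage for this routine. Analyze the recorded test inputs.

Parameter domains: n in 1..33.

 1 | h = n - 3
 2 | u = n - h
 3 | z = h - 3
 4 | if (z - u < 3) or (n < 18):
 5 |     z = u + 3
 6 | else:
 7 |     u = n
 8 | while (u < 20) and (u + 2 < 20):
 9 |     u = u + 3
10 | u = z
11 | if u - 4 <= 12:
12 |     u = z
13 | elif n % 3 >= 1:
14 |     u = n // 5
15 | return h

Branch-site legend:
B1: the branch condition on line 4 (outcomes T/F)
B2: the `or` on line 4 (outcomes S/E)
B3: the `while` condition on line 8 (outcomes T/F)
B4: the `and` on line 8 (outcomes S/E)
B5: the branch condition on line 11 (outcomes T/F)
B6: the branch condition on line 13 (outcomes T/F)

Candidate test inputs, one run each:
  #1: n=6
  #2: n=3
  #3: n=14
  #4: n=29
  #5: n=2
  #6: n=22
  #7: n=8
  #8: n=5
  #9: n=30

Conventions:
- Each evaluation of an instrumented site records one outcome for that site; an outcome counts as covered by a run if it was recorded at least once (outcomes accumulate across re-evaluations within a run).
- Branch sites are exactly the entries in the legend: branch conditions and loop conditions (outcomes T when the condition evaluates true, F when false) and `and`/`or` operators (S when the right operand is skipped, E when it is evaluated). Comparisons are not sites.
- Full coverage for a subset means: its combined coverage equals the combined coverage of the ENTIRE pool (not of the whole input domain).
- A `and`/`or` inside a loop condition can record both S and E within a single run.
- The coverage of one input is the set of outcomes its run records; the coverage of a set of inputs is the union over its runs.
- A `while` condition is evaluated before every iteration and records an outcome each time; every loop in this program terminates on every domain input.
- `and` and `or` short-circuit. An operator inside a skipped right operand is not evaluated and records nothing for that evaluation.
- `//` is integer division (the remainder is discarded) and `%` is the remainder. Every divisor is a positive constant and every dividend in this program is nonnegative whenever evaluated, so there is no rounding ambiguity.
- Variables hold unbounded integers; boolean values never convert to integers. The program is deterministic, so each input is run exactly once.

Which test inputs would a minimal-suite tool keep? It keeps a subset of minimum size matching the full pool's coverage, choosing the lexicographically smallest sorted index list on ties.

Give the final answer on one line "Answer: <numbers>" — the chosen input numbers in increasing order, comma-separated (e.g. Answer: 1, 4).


input #1 (n=6): covers B1=T, B2=S, B3=T, B3=F, B4=E, B5=T
input #2 (n=3): covers B1=T, B2=S, B3=T, B3=F, B4=E, B5=T
input #3 (n=14): covers B1=T, B2=E, B3=T, B3=F, B4=E, B5=T
input #4 (n=29): covers B1=F, B2=E, B3=F, B4=S, B5=F, B6=T
input #5 (n=2): covers B1=T, B2=S, B3=T, B3=F, B4=E, B5=T
input #6 (n=22): covers B1=F, B2=E, B3=F, B4=S, B5=T
input #7 (n=8): covers B1=T, B2=S, B3=T, B3=F, B4=E, B5=T
input #8 (n=5): covers B1=T, B2=S, B3=T, B3=F, B4=E, B5=T
input #9 (n=30): covers B1=F, B2=E, B3=F, B4=S, B5=F, B6=F
together the pool reaches 12 outcomes: B1=T, B1=F, B2=S, B2=E, B3=T, B3=F, B4=S, B4=E, B5=T, B5=F, B6=T, B6=F
checked all size-1 subsets: none covers 12 outcomes (max 6/12)
checked all size-2 subsets: none covers 12 outcomes (max 11/12)
the canonical winner is {1, 4, 9}: size 3, full 12-outcome coverage, earliest index list among size-3 covers
Answer: 1, 4, 9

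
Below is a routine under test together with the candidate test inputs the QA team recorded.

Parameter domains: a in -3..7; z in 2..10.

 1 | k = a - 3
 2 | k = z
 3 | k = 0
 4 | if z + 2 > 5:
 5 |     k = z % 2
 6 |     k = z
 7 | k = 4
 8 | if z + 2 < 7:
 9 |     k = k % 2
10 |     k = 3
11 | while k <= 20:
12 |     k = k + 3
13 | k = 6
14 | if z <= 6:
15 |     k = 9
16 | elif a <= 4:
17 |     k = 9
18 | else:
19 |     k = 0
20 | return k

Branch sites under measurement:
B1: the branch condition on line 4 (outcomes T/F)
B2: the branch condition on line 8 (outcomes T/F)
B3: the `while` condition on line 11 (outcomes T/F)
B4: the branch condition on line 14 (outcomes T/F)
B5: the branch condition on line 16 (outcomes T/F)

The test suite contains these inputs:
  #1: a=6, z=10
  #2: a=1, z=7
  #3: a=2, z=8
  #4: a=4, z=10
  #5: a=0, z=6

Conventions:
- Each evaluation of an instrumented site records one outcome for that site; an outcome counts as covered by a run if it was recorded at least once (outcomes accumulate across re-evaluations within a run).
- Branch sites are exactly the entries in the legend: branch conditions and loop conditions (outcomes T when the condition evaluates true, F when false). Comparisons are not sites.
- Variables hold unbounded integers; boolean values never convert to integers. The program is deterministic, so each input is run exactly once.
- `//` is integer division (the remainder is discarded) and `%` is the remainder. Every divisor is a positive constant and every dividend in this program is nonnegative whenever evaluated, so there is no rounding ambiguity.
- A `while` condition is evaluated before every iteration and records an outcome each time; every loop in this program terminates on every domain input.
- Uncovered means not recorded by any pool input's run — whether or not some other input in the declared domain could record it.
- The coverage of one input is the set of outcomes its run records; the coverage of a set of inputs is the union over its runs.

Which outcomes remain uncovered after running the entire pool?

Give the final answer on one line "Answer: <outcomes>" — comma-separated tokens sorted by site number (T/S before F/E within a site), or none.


input #1, a=6, z=10: events B1->T, B2->F, B3->T, B3->T, B3->T, B3->T, B3->T, B3->T, B3->F, B4->F, B5->F; outcomes B1=T, B2=F, B3=T, B3=F, B4=F, B5=F
input #2, a=1, z=7: events B1->T, B2->F, B3->T, B3->T, B3->T, B3->T, B3->T, B3->T, B3->F, B4->F, B5->T; outcomes B1=T, B2=F, B3=T, B3=F, B4=F, B5=T
input #3, a=2, z=8: events B1->T, B2->F, B3->T, B3->T, B3->T, B3->T, B3->T, B3->T, B3->F, B4->F, B5->T; outcomes B1=T, B2=F, B3=T, B3=F, B4=F, B5=T
input #4, a=4, z=10: events B1->T, B2->F, B3->T, B3->T, B3->T, B3->T, B3->T, B3->T, B3->F, B4->F, B5->T; outcomes B1=T, B2=F, B3=T, B3=F, B4=F, B5=T
input #5, a=0, z=6: events B1->T, B2->F, B3->T, B3->T, B3->T, B3->T, B3->T, B3->T, B3->F, B4->T; outcomes B1=T, B2=F, B3=T, B3=F, B4=T
union over the pool: B1=T, B2=F, B3=T, B3=F, B4=T, B4=F, B5=T, B5=F
uncovered (2 of 10): B1=F, B2=T
Answer: B1=F, B2=T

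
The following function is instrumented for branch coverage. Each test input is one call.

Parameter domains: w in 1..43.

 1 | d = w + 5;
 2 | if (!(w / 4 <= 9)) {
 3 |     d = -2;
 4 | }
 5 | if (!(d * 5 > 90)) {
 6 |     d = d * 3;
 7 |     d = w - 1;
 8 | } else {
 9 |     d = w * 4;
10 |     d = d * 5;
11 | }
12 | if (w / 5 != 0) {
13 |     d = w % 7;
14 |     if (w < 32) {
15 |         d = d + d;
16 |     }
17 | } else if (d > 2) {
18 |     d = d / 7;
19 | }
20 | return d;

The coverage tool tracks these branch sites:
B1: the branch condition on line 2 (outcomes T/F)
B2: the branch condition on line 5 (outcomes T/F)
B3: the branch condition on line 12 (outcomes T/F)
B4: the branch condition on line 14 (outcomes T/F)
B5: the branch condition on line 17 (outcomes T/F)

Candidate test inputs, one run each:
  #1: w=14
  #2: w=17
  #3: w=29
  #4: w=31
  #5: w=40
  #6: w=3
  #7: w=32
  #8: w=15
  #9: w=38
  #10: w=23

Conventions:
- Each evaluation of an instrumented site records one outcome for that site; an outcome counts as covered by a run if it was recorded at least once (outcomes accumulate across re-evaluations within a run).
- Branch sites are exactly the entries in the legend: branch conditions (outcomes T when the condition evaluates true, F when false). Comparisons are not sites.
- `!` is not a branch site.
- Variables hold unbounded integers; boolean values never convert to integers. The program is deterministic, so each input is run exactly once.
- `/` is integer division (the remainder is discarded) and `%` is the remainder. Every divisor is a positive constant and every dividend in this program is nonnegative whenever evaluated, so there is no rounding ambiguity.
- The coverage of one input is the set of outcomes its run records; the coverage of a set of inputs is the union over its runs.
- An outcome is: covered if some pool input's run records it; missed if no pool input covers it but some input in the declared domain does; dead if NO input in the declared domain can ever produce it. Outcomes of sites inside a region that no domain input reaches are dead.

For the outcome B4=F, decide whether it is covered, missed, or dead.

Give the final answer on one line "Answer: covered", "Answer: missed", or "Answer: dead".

B4=F is recorded by pool input(s) 5, 7, 9 -> covered

Answer: covered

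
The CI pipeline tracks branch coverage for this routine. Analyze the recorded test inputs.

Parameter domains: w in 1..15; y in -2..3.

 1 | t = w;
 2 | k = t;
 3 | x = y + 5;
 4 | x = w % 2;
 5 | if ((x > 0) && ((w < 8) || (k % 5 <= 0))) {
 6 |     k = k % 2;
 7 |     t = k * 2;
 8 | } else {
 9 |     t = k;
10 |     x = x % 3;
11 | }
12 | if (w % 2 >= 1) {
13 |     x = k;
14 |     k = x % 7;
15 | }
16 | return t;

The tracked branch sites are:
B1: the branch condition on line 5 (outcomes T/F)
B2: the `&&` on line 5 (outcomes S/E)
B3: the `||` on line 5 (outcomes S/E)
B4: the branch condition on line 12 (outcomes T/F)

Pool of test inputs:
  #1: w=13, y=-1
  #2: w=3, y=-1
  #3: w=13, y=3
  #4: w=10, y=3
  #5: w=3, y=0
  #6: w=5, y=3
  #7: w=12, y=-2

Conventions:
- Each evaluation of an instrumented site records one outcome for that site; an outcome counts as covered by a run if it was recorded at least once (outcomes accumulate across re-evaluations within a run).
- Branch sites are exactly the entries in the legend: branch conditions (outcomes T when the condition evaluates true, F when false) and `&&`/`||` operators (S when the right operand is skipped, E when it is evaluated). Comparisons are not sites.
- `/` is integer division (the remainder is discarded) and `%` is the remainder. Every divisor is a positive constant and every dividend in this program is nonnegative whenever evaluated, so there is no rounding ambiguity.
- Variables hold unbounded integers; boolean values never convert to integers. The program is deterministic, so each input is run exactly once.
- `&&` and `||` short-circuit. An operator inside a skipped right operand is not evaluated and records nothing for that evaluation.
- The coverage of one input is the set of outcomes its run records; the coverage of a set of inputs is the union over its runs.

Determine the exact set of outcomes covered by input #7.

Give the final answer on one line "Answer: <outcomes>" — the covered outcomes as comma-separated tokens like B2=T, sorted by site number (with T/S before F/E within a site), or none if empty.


Running input #7 (w=12, y=-2), event by event:
  B2->S, B1->F, B4->F
deduplicating events, the covered set is: B1=F, B2=S, B4=F
Answer: B1=F, B2=S, B4=F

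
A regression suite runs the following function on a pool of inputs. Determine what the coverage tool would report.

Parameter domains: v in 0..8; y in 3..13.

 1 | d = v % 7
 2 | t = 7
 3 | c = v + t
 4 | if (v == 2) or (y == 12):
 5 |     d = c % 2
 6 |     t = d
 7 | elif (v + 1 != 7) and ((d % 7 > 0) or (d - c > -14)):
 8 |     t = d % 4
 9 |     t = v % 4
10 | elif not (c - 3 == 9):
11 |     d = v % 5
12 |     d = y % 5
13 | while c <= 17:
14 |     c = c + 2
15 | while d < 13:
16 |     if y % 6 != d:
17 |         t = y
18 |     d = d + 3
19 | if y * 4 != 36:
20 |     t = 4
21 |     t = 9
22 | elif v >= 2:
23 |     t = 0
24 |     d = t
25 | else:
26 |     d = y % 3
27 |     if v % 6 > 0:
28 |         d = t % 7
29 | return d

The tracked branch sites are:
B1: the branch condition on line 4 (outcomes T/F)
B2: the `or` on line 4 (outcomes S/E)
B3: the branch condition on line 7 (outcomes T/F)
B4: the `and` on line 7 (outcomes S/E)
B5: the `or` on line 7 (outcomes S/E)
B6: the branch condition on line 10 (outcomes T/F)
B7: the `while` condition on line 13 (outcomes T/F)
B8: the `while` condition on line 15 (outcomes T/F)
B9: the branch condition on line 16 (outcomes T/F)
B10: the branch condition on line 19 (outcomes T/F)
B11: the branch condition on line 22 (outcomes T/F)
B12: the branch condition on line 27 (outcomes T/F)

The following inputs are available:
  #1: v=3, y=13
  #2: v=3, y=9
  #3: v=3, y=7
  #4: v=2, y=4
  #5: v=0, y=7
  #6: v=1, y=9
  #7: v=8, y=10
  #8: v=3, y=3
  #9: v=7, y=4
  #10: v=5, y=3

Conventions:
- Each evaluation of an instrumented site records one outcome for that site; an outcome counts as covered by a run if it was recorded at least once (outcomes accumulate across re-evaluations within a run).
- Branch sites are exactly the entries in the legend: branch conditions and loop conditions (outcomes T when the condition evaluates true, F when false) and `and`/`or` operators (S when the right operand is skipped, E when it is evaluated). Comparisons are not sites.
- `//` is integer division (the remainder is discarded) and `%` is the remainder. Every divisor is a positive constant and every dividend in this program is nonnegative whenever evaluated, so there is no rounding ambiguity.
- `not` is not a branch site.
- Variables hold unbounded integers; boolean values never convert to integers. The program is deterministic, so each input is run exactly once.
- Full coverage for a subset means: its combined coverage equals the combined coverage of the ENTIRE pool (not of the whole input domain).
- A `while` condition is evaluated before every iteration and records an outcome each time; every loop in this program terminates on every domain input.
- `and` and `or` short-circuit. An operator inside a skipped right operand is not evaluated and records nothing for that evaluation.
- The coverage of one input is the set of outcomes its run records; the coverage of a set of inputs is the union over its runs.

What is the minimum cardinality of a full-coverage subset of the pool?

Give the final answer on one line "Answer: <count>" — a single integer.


run #1 (v=3, y=13) runs B2->E, B1->F, B4->E, B5->S, B3->T, B7->T, B7->T, B7->T, B7->T, B7->F, B8->T, B9->T, B8->T, B9->T, ...; records B1=F, B2=E, B3=T, B4=E, B5=S, B7=T, B7=F, B8=T, B8=F, B9=T, B10=T
run #2 (v=3, y=9) runs B2->E, B1->F, B4->E, B5->S, B3->T, B7->T, B7->T, B7->T, B7->T, B7->F, B8->T, B9->F, B8->T, B9->T, ...; records B1=F, B2=E, B3=T, B4=E, B5=S, B7=T, B7=F, B8=T, B8=F, B9=T, B9=F, B10=F, B11=T
run #3 (v=3, y=7) runs B2->E, B1->F, B4->E, B5->S, B3->T, B7->T, B7->T, B7->T, B7->T, B7->F, B8->T, B9->T, B8->T, B9->T, ...; records B1=F, B2=E, B3=T, B4=E, B5=S, B7=T, B7=F, B8=T, B8=F, B9=T, B10=T
run #4 (v=2, y=4) runs B2->S, B1->T, B7->T, B7->T, B7->T, B7->T, B7->T, B7->F, B8->T, B9->T, B8->T, B9->F, B8->T, B9->T, ...; records B1=T, B2=S, B7=T, B7=F, B8=T, B8=F, B9=T, B9=F, B10=T
run #5 (v=0, y=7) runs B2->E, B1->F, B4->E, B5->E, B3->T, B7->T, B7->T, B7->T, B7->T, B7->T, B7->T, B7->F, B8->T, B9->T, ...; records B1=F, B2=E, B3=T, B4=E, B5=E, B7=T, B7=F, B8=T, B8=F, B9=T, B10=T
run #6 (v=1, y=9) runs B2->E, B1->F, B4->E, B5->S, B3->T, B7->T, B7->T, B7->T, B7->T, B7->T, B7->F, B8->T, B9->T, B8->T, ...; records B1=F, B2=E, B3=T, B4=E, B5=S, B7=T, B7=F, B8=T, B8=F, B9=T, B10=F, B11=F, B12=T
run #7 (v=8, y=10) runs B2->E, B1->F, B4->E, B5->S, B3->T, B7->T, B7->T, B7->F, B8->T, B9->T, B8->T, B9->F, B8->T, B9->T, ...; records B1=F, B2=E, B3=T, B4=E, B5=S, B7=T, B7=F, B8=T, B8=F, B9=T, B9=F, B10=T
run #8 (v=3, y=3) runs B2->E, B1->F, B4->E, B5->S, B3->T, B7->T, B7->T, B7->T, B7->T, B7->F, B8->T, B9->F, B8->T, B9->T, ...; records B1=F, B2=E, B3=T, B4=E, B5=S, B7=T, B7=F, B8=T, B8=F, B9=T, B9=F, B10=T
run #9 (v=7, y=4) runs B2->E, B1->F, B4->E, B5->E, B3->F, B6->T, B7->T, B7->T, B7->F, B8->T, B9->F, B8->T, B9->T, B8->T, ...; records B1=F, B2=E, B3=F, B4=E, B5=E, B6=T, B7=T, B7=F, B8=T, B8=F, B9=T, B9=F, B10=T
run #10 (v=5, y=3) runs B2->E, B1->F, B4->E, B5->S, B3->T, B7->T, B7->T, B7->T, B7->F, B8->T, B9->T, B8->T, B9->T, B8->T, ...; records B1=F, B2=E, B3=T, B4=E, B5=S, B7=T, B7=F, B8=T, B8=F, B9=T, B10=T
union over all inputs: B1=T, B1=F, B2=S, B2=E, B3=T, B3=F, B4=E, B5=S, B5=E, B6=T, B7=T, B7=F, B8=T, B8=F, B9=T, B9=F, B10=T, B10=F, B11=T, B11=F, B12=T (21 outcomes)
size 1 is not enough: best union over all size-1 subsets is 13/21
size 2 is not enough: best union over all size-2 subsets is 18/21
size 3 is not enough: best union over all size-3 subsets is 20/21
the canonical winner is {2, 4, 6, 9}: size 4, full 21-outcome coverage, earliest index list among size-4 covers
Answer: 4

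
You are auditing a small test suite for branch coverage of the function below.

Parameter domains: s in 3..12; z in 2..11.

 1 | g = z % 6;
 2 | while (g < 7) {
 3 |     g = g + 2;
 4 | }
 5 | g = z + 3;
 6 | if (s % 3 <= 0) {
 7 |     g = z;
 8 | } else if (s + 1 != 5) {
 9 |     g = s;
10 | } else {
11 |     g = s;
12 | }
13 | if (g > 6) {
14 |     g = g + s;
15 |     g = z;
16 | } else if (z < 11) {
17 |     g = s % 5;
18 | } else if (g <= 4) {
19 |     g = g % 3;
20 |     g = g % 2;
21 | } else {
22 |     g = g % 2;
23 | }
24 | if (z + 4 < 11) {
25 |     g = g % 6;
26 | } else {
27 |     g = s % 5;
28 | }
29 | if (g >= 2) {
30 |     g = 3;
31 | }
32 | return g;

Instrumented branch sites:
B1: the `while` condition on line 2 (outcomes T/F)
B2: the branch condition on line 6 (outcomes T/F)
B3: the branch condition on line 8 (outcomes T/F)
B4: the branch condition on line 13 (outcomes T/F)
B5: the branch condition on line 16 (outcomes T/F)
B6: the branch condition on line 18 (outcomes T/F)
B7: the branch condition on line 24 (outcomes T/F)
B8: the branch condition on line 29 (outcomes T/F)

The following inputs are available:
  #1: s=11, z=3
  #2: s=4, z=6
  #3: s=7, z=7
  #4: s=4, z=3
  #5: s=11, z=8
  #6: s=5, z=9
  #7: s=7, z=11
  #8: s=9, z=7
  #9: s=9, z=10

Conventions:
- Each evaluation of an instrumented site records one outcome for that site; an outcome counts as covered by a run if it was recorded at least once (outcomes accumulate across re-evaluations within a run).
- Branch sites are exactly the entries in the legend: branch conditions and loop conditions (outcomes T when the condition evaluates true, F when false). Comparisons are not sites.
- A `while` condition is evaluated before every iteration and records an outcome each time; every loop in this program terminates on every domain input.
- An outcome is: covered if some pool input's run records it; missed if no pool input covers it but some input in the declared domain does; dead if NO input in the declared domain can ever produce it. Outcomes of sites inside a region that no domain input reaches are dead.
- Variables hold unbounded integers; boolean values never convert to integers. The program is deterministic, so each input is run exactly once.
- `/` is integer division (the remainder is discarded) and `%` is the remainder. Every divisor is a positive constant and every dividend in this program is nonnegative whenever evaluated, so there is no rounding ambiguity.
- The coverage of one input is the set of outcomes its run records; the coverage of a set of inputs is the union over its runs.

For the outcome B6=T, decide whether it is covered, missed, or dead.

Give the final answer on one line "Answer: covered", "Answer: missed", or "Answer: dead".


no pool input records B6=T
but domain input (s=4, z=11) does record it -> reachable, so missed
Answer: missed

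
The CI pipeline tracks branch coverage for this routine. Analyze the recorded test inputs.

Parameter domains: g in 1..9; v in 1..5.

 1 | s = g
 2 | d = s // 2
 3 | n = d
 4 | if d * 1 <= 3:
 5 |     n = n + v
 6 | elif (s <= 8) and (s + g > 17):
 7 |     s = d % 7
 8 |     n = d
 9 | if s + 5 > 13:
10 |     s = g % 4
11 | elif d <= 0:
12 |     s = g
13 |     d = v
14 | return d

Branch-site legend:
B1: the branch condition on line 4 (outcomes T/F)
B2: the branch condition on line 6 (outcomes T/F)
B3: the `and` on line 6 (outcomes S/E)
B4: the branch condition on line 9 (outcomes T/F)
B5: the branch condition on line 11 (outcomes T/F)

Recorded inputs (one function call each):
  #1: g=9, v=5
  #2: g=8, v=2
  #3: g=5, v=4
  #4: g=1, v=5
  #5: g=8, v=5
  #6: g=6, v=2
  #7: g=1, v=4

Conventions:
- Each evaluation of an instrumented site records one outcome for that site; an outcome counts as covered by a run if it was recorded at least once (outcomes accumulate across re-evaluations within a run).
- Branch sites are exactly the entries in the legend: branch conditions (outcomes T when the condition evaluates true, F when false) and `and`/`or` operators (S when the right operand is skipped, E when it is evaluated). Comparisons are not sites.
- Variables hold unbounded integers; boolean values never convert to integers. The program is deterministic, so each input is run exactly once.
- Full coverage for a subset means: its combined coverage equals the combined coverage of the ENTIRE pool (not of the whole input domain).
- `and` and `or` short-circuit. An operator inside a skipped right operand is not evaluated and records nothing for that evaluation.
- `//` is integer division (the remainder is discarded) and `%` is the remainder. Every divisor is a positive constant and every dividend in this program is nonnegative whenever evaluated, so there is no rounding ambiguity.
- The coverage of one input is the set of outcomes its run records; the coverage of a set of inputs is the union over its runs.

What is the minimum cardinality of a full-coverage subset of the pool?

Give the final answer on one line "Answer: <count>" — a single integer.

#1 (g=9, v=5) -> covered: B1=F, B2=F, B3=S, B4=T
#2 (g=8, v=2) -> covered: B1=F, B2=F, B3=E, B4=F, B5=F
#3 (g=5, v=4) -> covered: B1=T, B4=F, B5=F
#4 (g=1, v=5) -> covered: B1=T, B4=F, B5=T
#5 (g=8, v=5) -> covered: B1=F, B2=F, B3=E, B4=F, B5=F
#6 (g=6, v=2) -> covered: B1=T, B4=F, B5=F
#7 (g=1, v=4) -> covered: B1=T, B4=F, B5=T
pool-wide coverage (9 outcomes): B1=T, B1=F, B2=F, B3=S, B3=E, B4=T, B4=F, B5=T, B5=F
size 1 is not enough: best union over all size-1 subsets is 5/9
size 2 is not enough: best union over all size-2 subsets is 7/9
at size 3, {1, 2, 4} reaches all 9 outcomes; every lexicographically earlier size-3 subset fails

Answer: 3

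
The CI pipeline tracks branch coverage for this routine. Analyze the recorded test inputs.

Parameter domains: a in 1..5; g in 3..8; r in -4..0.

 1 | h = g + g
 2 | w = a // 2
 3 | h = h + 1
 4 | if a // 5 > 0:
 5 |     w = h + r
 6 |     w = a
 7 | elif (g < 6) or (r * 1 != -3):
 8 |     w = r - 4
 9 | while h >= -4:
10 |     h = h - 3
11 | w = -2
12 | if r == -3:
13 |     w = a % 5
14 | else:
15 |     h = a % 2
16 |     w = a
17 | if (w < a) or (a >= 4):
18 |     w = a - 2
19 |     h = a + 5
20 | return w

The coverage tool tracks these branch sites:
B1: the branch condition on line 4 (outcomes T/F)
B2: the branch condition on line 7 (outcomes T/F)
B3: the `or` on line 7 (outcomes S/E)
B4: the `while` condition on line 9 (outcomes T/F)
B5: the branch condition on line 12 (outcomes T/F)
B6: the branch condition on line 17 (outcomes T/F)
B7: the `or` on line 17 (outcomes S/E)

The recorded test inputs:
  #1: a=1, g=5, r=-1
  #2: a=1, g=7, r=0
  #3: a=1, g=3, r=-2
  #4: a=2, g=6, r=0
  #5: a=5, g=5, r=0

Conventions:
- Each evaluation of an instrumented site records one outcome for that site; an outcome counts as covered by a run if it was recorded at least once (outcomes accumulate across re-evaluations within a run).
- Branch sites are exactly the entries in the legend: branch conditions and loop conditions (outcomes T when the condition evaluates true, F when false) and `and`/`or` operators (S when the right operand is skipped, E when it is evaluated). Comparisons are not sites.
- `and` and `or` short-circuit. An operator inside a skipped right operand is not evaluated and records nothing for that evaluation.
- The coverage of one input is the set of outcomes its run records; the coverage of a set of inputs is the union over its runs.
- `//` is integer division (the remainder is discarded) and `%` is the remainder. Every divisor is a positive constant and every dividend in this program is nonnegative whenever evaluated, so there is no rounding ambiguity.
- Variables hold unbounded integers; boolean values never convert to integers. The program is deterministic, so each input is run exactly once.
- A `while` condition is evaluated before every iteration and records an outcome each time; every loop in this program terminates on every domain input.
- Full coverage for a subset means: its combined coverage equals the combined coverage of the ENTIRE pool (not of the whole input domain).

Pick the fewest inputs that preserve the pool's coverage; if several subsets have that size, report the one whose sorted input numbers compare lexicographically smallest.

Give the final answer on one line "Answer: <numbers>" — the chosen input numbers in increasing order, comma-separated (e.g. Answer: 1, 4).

#1 (a=1, g=5, r=-1) -> covered: B1=F, B2=T, B3=S, B4=T, B4=F, B5=F, B6=F, B7=E
#2 (a=1, g=7, r=0) -> covered: B1=F, B2=T, B3=E, B4=T, B4=F, B5=F, B6=F, B7=E
#3 (a=1, g=3, r=-2) -> covered: B1=F, B2=T, B3=S, B4=T, B4=F, B5=F, B6=F, B7=E
#4 (a=2, g=6, r=0) -> covered: B1=F, B2=T, B3=E, B4=T, B4=F, B5=F, B6=F, B7=E
#5 (a=5, g=5, r=0) -> covered: B1=T, B4=T, B4=F, B5=F, B6=T, B7=E
pool-wide coverage (11 outcomes): B1=T, B1=F, B2=T, B3=S, B3=E, B4=T, B4=F, B5=F, B6=T, B6=F, B7=E
no size-1 subset reaches all 11 outcomes (best union: 8/11)
no size-2 subset reaches all 11 outcomes (best union: 10/11)
inputs {1, 2, 5} (size 3) cover everything; no size-3 subset with a lexicographically smaller index list covers all 11

Answer: 1, 2, 5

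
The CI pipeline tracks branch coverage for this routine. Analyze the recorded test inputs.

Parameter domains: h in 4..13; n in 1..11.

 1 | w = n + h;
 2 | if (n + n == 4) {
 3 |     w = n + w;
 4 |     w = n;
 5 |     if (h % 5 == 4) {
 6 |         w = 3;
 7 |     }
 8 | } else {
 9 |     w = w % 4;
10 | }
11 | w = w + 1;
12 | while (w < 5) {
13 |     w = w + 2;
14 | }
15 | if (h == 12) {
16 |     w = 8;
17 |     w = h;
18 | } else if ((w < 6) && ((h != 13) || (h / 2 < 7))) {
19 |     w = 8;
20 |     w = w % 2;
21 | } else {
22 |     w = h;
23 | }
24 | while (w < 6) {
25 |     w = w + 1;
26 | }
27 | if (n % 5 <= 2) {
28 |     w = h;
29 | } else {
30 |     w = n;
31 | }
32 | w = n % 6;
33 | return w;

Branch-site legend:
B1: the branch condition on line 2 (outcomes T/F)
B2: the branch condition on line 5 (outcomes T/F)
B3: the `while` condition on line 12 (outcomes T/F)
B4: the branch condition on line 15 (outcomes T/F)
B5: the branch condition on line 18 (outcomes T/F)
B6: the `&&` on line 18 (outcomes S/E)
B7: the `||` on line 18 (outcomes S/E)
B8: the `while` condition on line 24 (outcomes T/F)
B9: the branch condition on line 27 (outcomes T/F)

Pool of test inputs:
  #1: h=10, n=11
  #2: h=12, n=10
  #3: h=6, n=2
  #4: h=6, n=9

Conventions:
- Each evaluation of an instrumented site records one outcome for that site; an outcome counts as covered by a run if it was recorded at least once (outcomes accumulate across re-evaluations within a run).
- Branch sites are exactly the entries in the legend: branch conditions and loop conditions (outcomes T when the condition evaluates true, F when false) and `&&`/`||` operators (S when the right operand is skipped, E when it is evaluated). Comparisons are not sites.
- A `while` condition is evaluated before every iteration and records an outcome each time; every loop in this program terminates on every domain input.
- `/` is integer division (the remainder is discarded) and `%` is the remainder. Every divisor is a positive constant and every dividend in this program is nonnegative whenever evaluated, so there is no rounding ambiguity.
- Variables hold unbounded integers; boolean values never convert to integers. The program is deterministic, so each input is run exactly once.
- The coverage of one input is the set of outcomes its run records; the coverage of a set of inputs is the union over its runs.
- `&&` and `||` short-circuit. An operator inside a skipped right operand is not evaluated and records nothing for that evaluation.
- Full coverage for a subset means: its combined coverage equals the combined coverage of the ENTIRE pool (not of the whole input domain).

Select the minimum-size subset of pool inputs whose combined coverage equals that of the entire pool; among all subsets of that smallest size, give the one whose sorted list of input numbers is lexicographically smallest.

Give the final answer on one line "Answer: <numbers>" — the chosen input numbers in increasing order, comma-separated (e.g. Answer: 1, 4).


run #1 (h=10, n=11) runs B1->F, B3->T, B3->T, B3->F, B4->F, B6->S, B5->F, B8->F, B9->T; records B1=F, B3=T, B3=F, B4=F, B5=F, B6=S, B8=F, B9=T
run #2 (h=12, n=10) runs B1->F, B3->T, B3->F, B4->T, B8->F, B9->T; records B1=F, B3=T, B3=F, B4=T, B8=F, B9=T
run #3 (h=6, n=2) runs B1->T, B2->F, B3->T, B3->F, B4->F, B6->E, B7->S, B5->T, B8->T, B8->T, B8->T, B8->T, B8->T, B8->T, ...; records B1=T, B2=F, B3=T, B3=F, B4=F, B5=T, B6=E, B7=S, B8=T, B8=F, B9=T
run #4 (h=6, n=9) runs B1->F, B3->T, B3->F, B4->F, B6->S, B5->F, B8->F, B9->F; records B1=F, B3=T, B3=F, B4=F, B5=F, B6=S, B8=F, B9=F
together the pool reaches 16 outcomes: B1=T, B1=F, B2=F, B3=T, B3=F, B4=T, B4=F, B5=T, B5=F, B6=S, B6=E, B7=S, B8=T, B8=F, B9=T, B9=F
size 1 is not enough: best union over all size-1 subsets is 11/16
size 2 is not enough: best union over all size-2 subsets is 15/16
size 3: inputs {2, 3, 4} cover all 16 outcomes, and no lexicographically smaller subset of this size does
Answer: 2, 3, 4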